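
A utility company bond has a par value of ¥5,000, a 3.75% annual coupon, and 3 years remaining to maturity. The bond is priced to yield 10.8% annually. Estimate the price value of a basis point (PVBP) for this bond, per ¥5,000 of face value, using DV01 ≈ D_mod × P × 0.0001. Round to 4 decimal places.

Periodic yield y = 0.108.
  t   CF        PV=CF/(1+0.108)^t    t·PV
  1       187.50       169.2238       169.2238
  2       187.50       152.7291       305.4582
  3     5,187.50     3,813.6324    11,440.8972
  Σ                  4,135.5853    11,915.5792
P = 4,135.5853; D_Mac = 2.88123 yrs; D_mod = 2.60039 yrs.
DV01 ≈ 2.60039 × 4,135.5853 × 0.0001 = 1.075413.

¥1.0754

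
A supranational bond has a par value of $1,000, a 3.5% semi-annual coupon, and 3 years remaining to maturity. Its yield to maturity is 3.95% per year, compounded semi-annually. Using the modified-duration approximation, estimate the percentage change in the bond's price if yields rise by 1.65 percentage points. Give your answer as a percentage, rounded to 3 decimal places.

-4.649%

Periodic yield y = 0.01975. Modified duration first:
  t   CF        PV=CF/(1+0.01975)^t    t·PV
  1        17.50        17.1611        17.1611
  2        17.50        16.8287        33.6574
  3        17.50        16.5028        49.5083
  4        17.50        16.1832        64.7326
  5        17.50        15.8697        79.3486
  6     1,017.50       904.8407     5,429.0443
  Σ                    987.3861     5,673.4523
P = 987.3861; D_Mac = 5.74593 half-year periods = 2.87297 yrs; D_mod = 2.87297/(1+0.01975) = 2.81732 yrs.
ΔP/P ≈ -D_mod · Δy = -2.81732 × (+0.0165) = -0.046486 = -4.6486%.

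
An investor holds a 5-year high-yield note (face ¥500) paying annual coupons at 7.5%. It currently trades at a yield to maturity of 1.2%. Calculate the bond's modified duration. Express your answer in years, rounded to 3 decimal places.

Periodic yield y = 0.012. First find Macaulay duration:
  t   CF        PV=CF/(1+0.012)^t    t·PV
  1        37.50        37.0553        37.0553
  2        37.50        36.6159        73.2319
  3        37.50        36.1818       108.5453
  4        37.50        35.7527       143.0109
  5       537.50       506.3793     2,531.8963
  Σ                    651.9850     2,893.7397
P = 651.9850; Macaulay duration = 2,893.7397 / 651.9850 = 4.43835 years.
Modified duration = D_Mac / (1 + y) = 4.43835 / 1.012 = 4.38572 years.

4.386 years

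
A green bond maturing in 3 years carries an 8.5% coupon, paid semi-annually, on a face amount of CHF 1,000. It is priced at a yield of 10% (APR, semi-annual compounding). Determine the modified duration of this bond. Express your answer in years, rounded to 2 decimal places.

2.58 years

Periodic yield y = 0.05. First find Macaulay duration:
  t   CF        PV=CF/(1+0.05)^t    t·PV
  1        42.50        40.4762        40.4762
  2        42.50        38.5488        77.0975
  3        42.50        36.7131       110.1393
  4        42.50        34.9649       139.8594
  5        42.50        33.2999       166.4993
  6     1,042.50       777.9296     4,667.5773
  Σ                    961.9323     5,201.6490
P = 961.9323; Macaulay duration = 5,201.6490 / 961.9323 = 5.40750 half-year periods = 2.70375 years.
Modified duration = D_Mac / (1 + y) = 2.70375 / 1.05 = 2.57500 years.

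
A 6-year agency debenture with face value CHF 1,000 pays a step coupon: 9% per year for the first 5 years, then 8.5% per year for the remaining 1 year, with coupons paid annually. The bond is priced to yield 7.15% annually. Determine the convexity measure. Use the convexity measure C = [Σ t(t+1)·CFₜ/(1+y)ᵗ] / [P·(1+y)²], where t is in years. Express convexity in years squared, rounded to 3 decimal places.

28.034

With y = 0.0715:
  t   CF        PV=CF/(1+0.0715)^t    t·PV        t(t+1)·PV
  1        90.00        83.9944        83.9944         167.9888
  2        90.00        78.3895       156.7791         470.3373
  3        90.00        73.1587       219.4761         877.9044
  4        90.00        68.2769       273.1076       1,365.5380
  5        90.00        63.7209       318.6043       1,911.6258
  6     1,085.00       716.9299     4,301.5793      30,111.0553
  Σ                  1,084.4703     5,353.5408      34,904.4496
P = 1,084.4703.
Convexity = Σ t(t+1)·PV / [P·(1+y)²] = 34,904.4496 / (1,084.4703 × 1.148112) = 28.03359.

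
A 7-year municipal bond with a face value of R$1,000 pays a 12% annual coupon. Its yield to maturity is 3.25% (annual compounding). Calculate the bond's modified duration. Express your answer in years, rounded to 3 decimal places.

5.323 years

Periodic yield y = 0.0325. First find Macaulay duration:
  t   CF        PV=CF/(1+0.0325)^t    t·PV
  1       120.00       116.2228       116.2228
  2       120.00       112.5644       225.1288
  3       120.00       109.0212       327.0637
  4       120.00       105.5896       422.3583
  5       120.00       102.2659       511.3296
  6       120.00        99.0469       594.2814
  7     1,120.00       895.3392     6,267.3744
  Σ                  1,540.0500     8,463.7590
P = 1,540.0500; Macaulay duration = 8,463.7590 / 1,540.0500 = 5.49577 years.
Modified duration = D_Mac / (1 + y) = 5.49577 / 1.0325 = 5.32278 years.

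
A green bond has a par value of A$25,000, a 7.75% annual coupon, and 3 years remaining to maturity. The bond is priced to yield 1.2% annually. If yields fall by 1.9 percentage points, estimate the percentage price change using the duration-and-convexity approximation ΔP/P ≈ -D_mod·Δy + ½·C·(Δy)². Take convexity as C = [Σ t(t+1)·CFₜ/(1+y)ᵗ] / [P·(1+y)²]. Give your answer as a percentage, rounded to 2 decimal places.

+5.47%

With y = 0.012:
  t   CF        PV=CF/(1+0.012)^t    t·PV        t(t+1)·PV
  1     1,937.50     1,914.5257     1,914.5257       3,829.0514
  2     1,937.50     1,891.8238     3,783.6476      11,350.9428
  3    26,937.50    25,990.5668    77,971.7003     311,886.8011
  Σ                 29,796.9163    83,669.8736     327,066.7953
P = 29,796.9163; D_Mac = 2.80800 yrs; D_mod = 2.77471 yrs; C = 10.71776.
Duration effect: -2.77471 × (-0.019) = +0.052719
Convexity effect: 0.5 × 10.71776 × (-0.019)² = +0.0019346
ΔP/P ≈ +0.052719 + 0.0019346 = +0.054654 = +5.4654%.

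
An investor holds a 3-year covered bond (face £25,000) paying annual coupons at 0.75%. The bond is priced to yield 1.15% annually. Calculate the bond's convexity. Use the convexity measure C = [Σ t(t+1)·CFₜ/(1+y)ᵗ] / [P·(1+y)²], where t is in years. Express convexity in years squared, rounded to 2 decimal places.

11.61

With y = 0.0115:
  t   CF        PV=CF/(1+0.0115)^t    t·PV        t(t+1)·PV
  1       187.50       185.3683       185.3683         370.7365
  2       187.50       183.2608       366.5215       1,099.5646
  3    25,187.50    24,338.1410    73,014.4229     292,057.6916
  Σ                 24,706.7700    73,566.3127     293,527.9927
P = 24,706.7700.
Convexity = Σ t(t+1)·PV / [P·(1+y)²] = 293,527.9927 / (24,706.7700 × 1.023132) = 11.61186.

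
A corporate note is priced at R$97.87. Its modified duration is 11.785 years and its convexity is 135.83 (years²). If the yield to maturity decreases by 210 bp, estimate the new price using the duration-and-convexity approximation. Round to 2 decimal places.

R$125.02

Duration effect: -D_mod·Δy = -11.785 × (-0.021) = +0.247485
Convexity effect: ½·C·(Δy)² = 0.5 × 135.83 × (-0.021)² = +0.029950515
ΔP/P ≈ +0.247485 + 0.029950515 = +0.277435515
New price ≈ 97.87 × (1 + 0.277435515) = 125.02261385305.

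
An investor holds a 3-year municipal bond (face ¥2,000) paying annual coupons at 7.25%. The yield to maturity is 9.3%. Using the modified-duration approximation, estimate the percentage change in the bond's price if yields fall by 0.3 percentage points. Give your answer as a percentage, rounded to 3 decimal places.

Periodic yield y = 0.093. Modified duration first:
  t   CF        PV=CF/(1+0.093)^t    t·PV
  1       145.00       132.6624       132.6624
  2       145.00       121.3746       242.7491
  3     2,145.00     1,642.7324     4,928.1971
  Σ                  1,896.7693     5,303.6086
P = 1,896.7693; D_Mac = 2.79613 yrs; D_mod = 2.79613/(1+0.093) = 2.55821 yrs.
ΔP/P ≈ -D_mod · Δy = -2.55821 × (-0.003) = +0.007675 = +0.7675%.

+0.767%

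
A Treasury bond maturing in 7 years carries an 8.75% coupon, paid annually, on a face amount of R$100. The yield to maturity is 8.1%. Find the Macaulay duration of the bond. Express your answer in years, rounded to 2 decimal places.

Periodic yield y = 0.081. Discount each cash flow and weight by its year:
  t   CF        PV=CF/(1+0.081)^t    t·PV
  1         8.75         8.0944         8.0944
  2         8.75         7.4878        14.9757
  3         8.75         6.9268        20.7803
  4         8.75         6.4077        25.6310
  5         8.75         5.9276        29.6380
  6         8.75         5.4835        32.9007
  7       108.75        63.0448       441.3137
  Σ                    103.3726       573.3338
Price P = Σ PV = 103.3726.
Macaulay duration = Σ(t·PV) / P = 573.3338 / 103.3726 = 5.54628 years.

5.55 years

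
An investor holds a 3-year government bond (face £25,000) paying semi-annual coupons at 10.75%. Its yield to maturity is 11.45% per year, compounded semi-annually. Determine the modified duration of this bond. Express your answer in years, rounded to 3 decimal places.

2.496 years

Periodic yield y = 0.05725. First find Macaulay duration:
  t   CF        PV=CF/(1+0.05725)^t    t·PV
  1     1,343.75     1,270.9860     1,270.9860
  2     1,343.75     1,202.1623     2,404.3245
  3     1,343.75     1,137.0653     3,411.1958
  4     1,343.75     1,075.4933     4,301.9731
  5     1,343.75     1,017.2554     5,086.2770
  6    26,343.75    18,863.0290   113,178.1743
  Σ                 24,565.9913   129,652.9308
P = 24,565.9913; Macaulay duration = 129,652.9308 / 24,565.9913 = 5.27774 half-year periods = 2.63887 years.
Modified duration = D_Mac / (1 + y) = 2.63887 / 1.05725 = 2.49598 years.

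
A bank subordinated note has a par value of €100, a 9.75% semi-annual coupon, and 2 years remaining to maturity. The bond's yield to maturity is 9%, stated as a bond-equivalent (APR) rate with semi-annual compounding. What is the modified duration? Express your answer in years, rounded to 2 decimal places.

Periodic yield y = 0.045. First find Macaulay duration:
  t   CF        PV=CF/(1+0.045)^t    t·PV
  1        4.875         4.6651         4.6651
  2        4.875         4.4642         8.9284
  3        4.875         4.2719        12.8158
  4      104.875        87.9441       351.7765
  Σ                    101.3453       378.1858
P = 101.3453; Macaulay duration = 378.1858 / 101.3453 = 3.73165 half-year periods = 1.86583 years.
Modified duration = D_Mac / (1 + y) = 1.86583 / 1.045 = 1.78548 years.

1.79 years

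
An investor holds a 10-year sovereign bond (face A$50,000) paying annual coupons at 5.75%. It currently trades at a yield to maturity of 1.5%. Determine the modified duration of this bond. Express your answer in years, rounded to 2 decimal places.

Periodic yield y = 0.015. First find Macaulay duration:
  t   CF        PV=CF/(1+0.015)^t    t·PV
  1     2,875.00     2,832.5123     2,832.5123
  2     2,875.00     2,790.6525     5,581.3051
  3     2,875.00     2,749.4114     8,248.2341
  4     2,875.00     2,708.7797    10,835.1186
  5     2,875.00     2,668.7484    13,343.7422
  6     2,875.00     2,629.3088    15,775.8528
  7     2,875.00     2,590.4520    18,133.1642
  8     2,875.00     2,552.1695    20,417.3558
  9     2,875.00     2,514.4527    22,630.0742
  10   52,875.00    45,560.6549   455,606.5488
  Σ                 69,597.1422   573,403.9081
P = 69,597.1422; Macaulay duration = 573,403.9081 / 69,597.1422 = 8.23890 years.
Modified duration = D_Mac / (1 + y) = 8.23890 / 1.015 = 8.11714 years.

8.12 years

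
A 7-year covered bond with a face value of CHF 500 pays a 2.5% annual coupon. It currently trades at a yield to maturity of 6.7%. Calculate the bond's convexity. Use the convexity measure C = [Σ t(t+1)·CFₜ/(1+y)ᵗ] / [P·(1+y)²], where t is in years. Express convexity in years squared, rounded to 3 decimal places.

With y = 0.067:
  t   CF        PV=CF/(1+0.067)^t    t·PV        t(t+1)·PV
  1        12.50        11.7151        11.7151          23.4302
  2        12.50        10.9795        21.9589          65.8768
  3        12.50        10.2900        30.8701         123.4804
  4        12.50         9.6439        38.5756         192.8778
  5        12.50         9.0383        45.1916         271.1497
  6        12.50         8.4708        50.8247         355.7728
  7       512.50       325.4940     2,278.4577      18,227.6617
  Σ                    385.6315     2,477.5937      19,260.2495
P = 385.6315.
Convexity = Σ t(t+1)·PV / [P·(1+y)²] = 19,260.2495 / (385.6315 × 1.138489) = 43.86928.

43.869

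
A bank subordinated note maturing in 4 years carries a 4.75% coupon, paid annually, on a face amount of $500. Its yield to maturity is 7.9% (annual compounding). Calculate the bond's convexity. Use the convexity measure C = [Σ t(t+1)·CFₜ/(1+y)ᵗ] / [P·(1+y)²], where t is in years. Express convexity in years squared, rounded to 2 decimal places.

With y = 0.079:
  t   CF        PV=CF/(1+0.079)^t    t·PV        t(t+1)·PV
  1        23.75        22.0111        22.0111          44.0222
  2        23.75        20.3996        40.7991         122.3973
  3        23.75        18.9060        56.7180         226.8718
  4       523.75       386.4010     1,545.6041       7,728.0203
  Σ                    447.7177     1,665.1322       8,121.3117
P = 447.7177.
Convexity = Σ t(t+1)·PV / [P·(1+y)²] = 8,121.3117 / (447.7177 × 1.164241) = 15.58042.

15.58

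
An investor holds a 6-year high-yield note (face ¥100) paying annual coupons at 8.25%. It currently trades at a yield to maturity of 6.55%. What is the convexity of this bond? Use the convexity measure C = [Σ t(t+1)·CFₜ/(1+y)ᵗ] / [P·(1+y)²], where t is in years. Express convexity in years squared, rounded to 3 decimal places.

With y = 0.0655:
  t   CF        PV=CF/(1+0.0655)^t    t·PV        t(t+1)·PV
  1         8.25         7.7428         7.7428          15.4857
  2         8.25         7.2669        14.5337          43.6012
  3         8.25         6.8201        20.4604          81.8417
  4         8.25         6.4009        25.6035         128.0177
  5         8.25         6.0074        30.0370         180.2221
  6       108.25        73.9788       443.8727       3,107.1089
  Σ                    108.2169       542.2503       3,556.2773
P = 108.2169.
Convexity = Σ t(t+1)·PV / [P·(1+y)²] = 3,556.2773 / (108.2169 × 1.135290) = 28.94633.

28.946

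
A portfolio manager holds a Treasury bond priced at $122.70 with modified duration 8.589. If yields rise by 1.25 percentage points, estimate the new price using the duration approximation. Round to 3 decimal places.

Duration approximation: ΔP/P ≈ -D_mod · Δy = -8.589 × (+0.0125) = -0.1073625.
New price ≈ 122.70 × (1 - 0.1073625) = 109.52662125.

$109.527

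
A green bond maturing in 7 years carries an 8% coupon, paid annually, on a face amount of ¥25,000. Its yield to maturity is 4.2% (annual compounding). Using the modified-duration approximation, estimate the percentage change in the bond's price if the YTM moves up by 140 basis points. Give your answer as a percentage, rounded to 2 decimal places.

Periodic yield y = 0.042. Modified duration first:
  t   CF        PV=CF/(1+0.042)^t    t·PV
  1     2,000.00     1,919.3858     1,919.3858
  2     2,000.00     1,842.0209     3,684.0418
  3     2,000.00     1,767.7744     5,303.3232
  4     2,000.00     1,696.5205     6,786.0821
  5     2,000.00     1,628.1387     8,140.6935
  6     2,000.00     1,562.5132     9,375.0789
  7    27,000.00    20,243.6925   141,705.8474
  Σ                 30,660.0460   176,914.4528
P = 30,660.0460; D_Mac = 5.77020 yrs; D_mod = 5.77020/(1+0.042) = 5.53762 yrs.
ΔP/P ≈ -D_mod · Δy = -5.53762 × (+0.014) = -0.077527 = -7.7527%.

-7.75%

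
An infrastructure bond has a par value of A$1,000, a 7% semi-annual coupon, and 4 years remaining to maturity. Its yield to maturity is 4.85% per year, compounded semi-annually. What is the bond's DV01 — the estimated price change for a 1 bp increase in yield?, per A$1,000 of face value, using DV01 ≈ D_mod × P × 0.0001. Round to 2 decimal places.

A$0.38

Periodic yield y = 0.02425.
  t   CF        PV=CF/(1+0.02425)^t    t·PV
  1        35.00        34.1713        34.1713
  2        35.00        33.3623        66.7246
  3        35.00        32.5724        97.7173
  4        35.00        31.8012       127.2050
  5        35.00        31.0483       155.2416
  6        35.00        30.3132       181.8794
  7        35.00        29.5955       207.1688
  8     1,035.00       854.4616     6,835.6931
  Σ                  1,077.3261     7,705.8011
P = 1,077.3261; D_Mac = 7.15271 half-year periods = 3.57636 yrs; D_mod = 3.49168 yrs.
DV01 ≈ 3.49168 × 1,077.3261 × 0.0001 = 0.376168.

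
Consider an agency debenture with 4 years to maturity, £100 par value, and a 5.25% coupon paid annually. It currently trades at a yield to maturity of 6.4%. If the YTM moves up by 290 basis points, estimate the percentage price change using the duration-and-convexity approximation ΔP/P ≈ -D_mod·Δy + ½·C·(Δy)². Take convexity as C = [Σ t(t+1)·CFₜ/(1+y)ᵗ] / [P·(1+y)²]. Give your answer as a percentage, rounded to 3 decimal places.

With y = 0.064:
  t   CF        PV=CF/(1+0.064)^t    t·PV        t(t+1)·PV
  1         5.25         4.9342         4.9342           9.8684
  2         5.25         4.6374         9.2748          27.8245
  3         5.25         4.3585        13.0754          52.3017
  4       105.25        82.1213       328.4850       1,642.4252
  Σ                     96.0514       355.7695       1,732.4198
P = 96.0514; D_Mac = 3.70395 yrs; D_mod = 3.48116 yrs; C = 15.93186.
Duration effect: -3.48116 × (+0.029) = -0.100954
Convexity effect: 0.5 × 15.93186 × (0.029)² = +0.0066993
ΔP/P ≈ -0.100954 + 0.0066993 = -0.094254 = -9.4254%.

-9.425%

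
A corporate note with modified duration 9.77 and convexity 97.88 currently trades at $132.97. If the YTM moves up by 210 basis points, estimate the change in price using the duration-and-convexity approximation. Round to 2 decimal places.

-$24.41

Duration effect: -D_mod·Δy = -9.77 × (+0.021) = -0.205170
Convexity effect: ½·C·(Δy)² = 0.5 × 97.88 × (0.021)² = +0.02158254
ΔP/P ≈ -0.205170 + 0.02158254 = -0.18358746
ΔP ≈ 132.97 × (-0.18358746) = -24.4116245562.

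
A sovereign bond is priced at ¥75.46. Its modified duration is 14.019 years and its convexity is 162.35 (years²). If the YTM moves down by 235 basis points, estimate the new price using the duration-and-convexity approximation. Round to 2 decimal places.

Duration effect: -D_mod·Δy = -14.019 × (-0.0235) = +0.3294465
Convexity effect: ½·C·(Δy)² = 0.5 × 162.35 × (-0.0235)² = +0.04482889375
ΔP/P ≈ +0.3294465 + 0.04482889375 = +0.37427539375
New price ≈ 75.46 × (1 + 0.37427539375) = 103.702821212375.

¥103.70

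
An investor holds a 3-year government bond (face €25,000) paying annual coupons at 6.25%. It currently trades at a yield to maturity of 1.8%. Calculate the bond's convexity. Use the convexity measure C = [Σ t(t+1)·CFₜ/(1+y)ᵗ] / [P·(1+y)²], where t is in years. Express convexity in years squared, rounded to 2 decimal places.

10.75

With y = 0.018:
  t   CF        PV=CF/(1+0.018)^t    t·PV        t(t+1)·PV
  1     1,562.50     1,534.8723     1,534.8723       3,069.7446
  2     1,562.50     1,507.7331     3,015.4662       9,046.3986
  3    26,562.50    25,178.2542    75,534.7625     302,139.0501
  Σ                 28,220.8596    80,085.1010     314,255.1933
P = 28,220.8596.
Convexity = Σ t(t+1)·PV / [P·(1+y)²] = 314,255.1933 / (28,220.8596 × 1.036324) = 10.74525.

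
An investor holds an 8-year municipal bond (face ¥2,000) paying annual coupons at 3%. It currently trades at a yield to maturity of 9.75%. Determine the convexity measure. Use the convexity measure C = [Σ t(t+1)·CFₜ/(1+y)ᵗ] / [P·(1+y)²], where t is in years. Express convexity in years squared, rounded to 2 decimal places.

With y = 0.0975:
  t   CF        PV=CF/(1+0.0975)^t    t·PV        t(t+1)·PV
  1        60.00        54.6697        54.6697         109.3394
  2        60.00        49.8129        99.6259         298.8777
  3        60.00        45.3876       136.1629         544.6518
  4        60.00        41.3555       165.4219         827.1097
  5        60.00        37.6815       188.4077       1,130.4461
  6        60.00        34.3340       206.0038       1,442.0269
  7        60.00        31.2838       218.9866       1,751.8930
  8     2,060.00       978.6581     7,829.2647      70,463.3822
  Σ                  1,273.1832     8,898.5433      76,567.7268
P = 1,273.1832.
Convexity = Σ t(t+1)·PV / [P·(1+y)²] = 76,567.7268 / (1,273.1832 × 1.204506) = 49.92819.

49.93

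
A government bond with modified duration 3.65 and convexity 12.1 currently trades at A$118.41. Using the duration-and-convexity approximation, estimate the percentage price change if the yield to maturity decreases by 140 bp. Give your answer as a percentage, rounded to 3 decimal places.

+5.229%

Duration effect: -D_mod·Δy = -3.65 × (-0.014) = +0.051100
Convexity effect: ½·C·(Δy)² = 0.5 × 12.1 × (-0.014)² = +0.0011858
ΔP/P ≈ +0.051100 + 0.0011858 = +0.0522858
= +5.22858%.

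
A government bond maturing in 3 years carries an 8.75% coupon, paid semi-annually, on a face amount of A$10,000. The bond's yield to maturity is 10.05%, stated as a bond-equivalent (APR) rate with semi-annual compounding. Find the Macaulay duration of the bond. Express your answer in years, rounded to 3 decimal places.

Periodic yield y = 0.05025. Discount each cash flow and weight by its period:
  t   CF        PV=CF/(1+0.05025)^t    t·PV
  1       437.50       416.5675       416.5675
  2       437.50       396.6365       793.2730
  3       437.50       377.6591     1,132.9774
  4       437.50       359.5897     1,438.3590
  5       437.50       342.3849     1,711.9245
  6    10,437.50     7,777.5059    46,665.0352
  Σ                  9,670.3436    52,158.1365
Price P = Σ PV = 9,670.3436.
Macaulay duration = Σ(t·PV) / P = 52,158.1365 / 9,670.3436 = 5.39362 half-year periods.
In years: 5.39362 / 2 = 2.69681 years.

2.697 years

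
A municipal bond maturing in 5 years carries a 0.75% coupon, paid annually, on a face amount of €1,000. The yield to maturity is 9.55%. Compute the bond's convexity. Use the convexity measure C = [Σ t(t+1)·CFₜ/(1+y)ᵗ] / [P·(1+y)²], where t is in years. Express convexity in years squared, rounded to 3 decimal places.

With y = 0.0955:
  t   CF        PV=CF/(1+0.0955)^t    t·PV        t(t+1)·PV
  1         7.50         6.8462         6.8462          13.6924
  2         7.50         6.2494        12.4987          37.4962
  3         7.50         5.7046        17.1138          68.4550
  4         7.50         5.2073        20.8292         104.1458
  5     1,007.50       638.5327     3,192.6635      19,155.9811
  Σ                    662.5401     3,249.9514      19,379.7706
P = 662.5401.
Convexity = Σ t(t+1)·PV / [P·(1+y)²] = 19,379.7706 / (662.5401 × 1.200120) = 24.37315.

24.373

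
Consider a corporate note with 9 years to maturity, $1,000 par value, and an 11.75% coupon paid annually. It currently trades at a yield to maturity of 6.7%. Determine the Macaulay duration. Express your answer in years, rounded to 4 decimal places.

6.4236 years

Periodic yield y = 0.067. Discount each cash flow and weight by its year:
  t   CF        PV=CF/(1+0.067)^t    t·PV
  1       117.50       110.1218       110.1218
  2       117.50       103.2070       206.4139
  3       117.50        96.7263       290.1789
  4       117.50        90.6526       362.6103
  5       117.50        84.9602       424.8012
  6       117.50        79.6253       477.7521
  7       117.50        74.6254       522.3781
  8       117.50        69.9395       559.5160
  9     1,117.50       623.4014     5,610.6124
  Σ                  1,333.2596     8,564.3849
Price P = Σ PV = 1,333.2596.
Macaulay duration = Σ(t·PV) / P = 8,564.3849 / 1,333.2596 = 6.42364 years.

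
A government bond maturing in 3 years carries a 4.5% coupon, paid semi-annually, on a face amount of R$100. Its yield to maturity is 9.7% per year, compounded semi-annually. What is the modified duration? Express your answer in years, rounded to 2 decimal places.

Periodic yield y = 0.0485. First find Macaulay duration:
  t   CF        PV=CF/(1+0.0485)^t    t·PV
  1         2.25         2.1459         2.1459
  2         2.25         2.0467         4.0933
  3         2.25         1.9520         5.8560
  4         2.25         1.8617         7.4468
  5         2.25         1.7756         8.8779
  6       102.25        76.9578       461.7469
  Σ                     86.7397       490.1668
P = 86.7397; Macaulay duration = 490.1668 / 86.7397 = 5.65101 half-year periods = 2.82551 years.
Modified duration = D_Mac / (1 + y) = 2.82551 / 1.0485 = 2.69481 years.

2.69 years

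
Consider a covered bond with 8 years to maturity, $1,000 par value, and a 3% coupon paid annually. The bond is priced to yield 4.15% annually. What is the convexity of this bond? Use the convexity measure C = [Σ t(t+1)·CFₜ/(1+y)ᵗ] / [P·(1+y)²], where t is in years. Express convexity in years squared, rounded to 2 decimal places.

57.53

With y = 0.0415:
  t   CF        PV=CF/(1+0.0415)^t    t·PV        t(t+1)·PV
  1        30.00        28.8046        28.8046          57.6092
  2        30.00        27.6568        55.3137         165.9411
  3        30.00        26.5548        79.6645         318.6579
  4        30.00        25.4967       101.9868         509.9342
  5        30.00        24.4808       122.4038         734.4228
  6        30.00        23.5053       141.0317         987.2222
  7        30.00        22.5687       157.9808       1,263.8466
  8     1,030.00       743.9830     5,951.8643      53,566.7783
  Σ                    923.0508     6,639.0502      57,604.4122
P = 923.0508.
Convexity = Σ t(t+1)·PV / [P·(1+y)²] = 57,604.4122 / (923.0508 × 1.084722) = 57.53228.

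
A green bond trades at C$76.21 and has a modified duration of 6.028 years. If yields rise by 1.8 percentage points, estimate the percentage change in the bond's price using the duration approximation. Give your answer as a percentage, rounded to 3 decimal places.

Duration approximation: ΔP/P ≈ -D_mod · Δy = -6.028 × (+0.018) = -0.108504.
As a percentage: -10.8504%.

-10.850%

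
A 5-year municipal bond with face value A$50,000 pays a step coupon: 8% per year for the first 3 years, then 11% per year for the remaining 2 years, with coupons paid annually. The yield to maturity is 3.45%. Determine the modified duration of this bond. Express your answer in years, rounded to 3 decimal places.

4.238 years

Periodic yield y = 0.0345. First find Macaulay duration:
  t   CF        PV=CF/(1+0.0345)^t    t·PV
  1     4,000.00     3,866.6022     3,866.6022
  2     4,000.00     3,737.6532     7,475.3064
  3     4,000.00     3,613.0045    10,839.0136
  4     5,500.00     4,802.2052    19,208.8206
  5    55,500.00    46,842.5477   234,212.7387
  Σ                 62,862.0128   275,602.4815
P = 62,862.0128; Macaulay duration = 275,602.4815 / 62,862.0128 = 4.38425 years.
Modified duration = D_Mac / (1 + y) = 4.38425 / 1.0345 = 4.23803 years.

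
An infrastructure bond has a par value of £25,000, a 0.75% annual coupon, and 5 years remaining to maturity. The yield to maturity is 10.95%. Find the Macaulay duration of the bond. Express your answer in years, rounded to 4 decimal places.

4.9016 years

Periodic yield y = 0.1095. Discount each cash flow and weight by its year:
  t   CF        PV=CF/(1+0.1095)^t    t·PV
  1       187.50       168.9950       168.9950
  2       187.50       152.3164       304.6328
  3       187.50       137.2838       411.8515
  4       187.50       123.7349       494.9394
  5    25,187.50    14,981.2665    74,906.3327
  Σ                 15,563.5966    76,286.7514
Price P = Σ PV = 15,563.5966.
Macaulay duration = Σ(t·PV) / P = 76,286.7514 / 15,563.5966 = 4.90161 years.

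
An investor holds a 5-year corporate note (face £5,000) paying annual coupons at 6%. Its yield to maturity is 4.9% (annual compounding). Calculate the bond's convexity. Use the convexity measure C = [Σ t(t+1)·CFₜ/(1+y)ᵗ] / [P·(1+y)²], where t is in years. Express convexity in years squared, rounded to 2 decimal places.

23.50

With y = 0.049:
  t   CF        PV=CF/(1+0.049)^t    t·PV        t(t+1)·PV
  1       300.00       285.9867       285.9867         571.9733
  2       300.00       272.6279       545.2558       1,635.7673
  3       300.00       259.8931       779.6794       3,118.7175
  4       300.00       247.7532       991.0129       4,955.0643
  5     5,300.00     4,172.5200    20,862.6001     125,175.6005
  Σ                  5,238.7809    23,464.5347     135,457.1229
P = 5,238.7809.
Convexity = Σ t(t+1)·PV / [P·(1+y)²] = 135,457.1229 / (5,238.7809 × 1.100401) = 23.49744.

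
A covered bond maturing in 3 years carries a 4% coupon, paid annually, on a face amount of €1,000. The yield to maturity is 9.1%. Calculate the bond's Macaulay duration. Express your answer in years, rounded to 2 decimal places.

Periodic yield y = 0.091. Discount each cash flow and weight by its year:
  t   CF        PV=CF/(1+0.091)^t    t·PV
  1        40.00        36.6636        36.6636
  2        40.00        33.6055        67.2110
  3     1,040.00       800.8646     2,402.5937
  Σ                    871.1337     2,506.4684
Price P = Σ PV = 871.1337.
Macaulay duration = Σ(t·PV) / P = 2,506.4684 / 871.1337 = 2.87725 years.

2.88 years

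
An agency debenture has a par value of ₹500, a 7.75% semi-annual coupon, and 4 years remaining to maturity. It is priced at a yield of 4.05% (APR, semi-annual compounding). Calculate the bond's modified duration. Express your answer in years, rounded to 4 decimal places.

3.4793 years

Periodic yield y = 0.02025. First find Macaulay duration:
  t   CF        PV=CF/(1+0.02025)^t    t·PV
  1       19.375        18.9904        18.9904
  2       19.375        18.6135        37.2270
  3       19.375        18.2441        54.7322
  4       19.375        17.8820        71.5279
  5       19.375        17.5270        87.6352
  6       19.375        17.1792       103.0750
  7       19.375        16.8382       117.8674
  8      519.375       442.4133     3,539.3067
  Σ                    567.6878     4,030.3619
P = 567.6878; Macaulay duration = 4,030.3619 / 567.6878 = 7.09961 half-year periods = 3.54981 years.
Modified duration = D_Mac / (1 + y) = 3.54981 / 1.02025 = 3.47935 years.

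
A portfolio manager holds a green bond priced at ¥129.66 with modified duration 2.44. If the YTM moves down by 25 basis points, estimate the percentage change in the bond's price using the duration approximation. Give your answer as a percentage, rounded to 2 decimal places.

+0.61%

Duration approximation: ΔP/P ≈ -D_mod · Δy = -2.44 × (-0.0025) = +0.006100.
As a percentage: +0.6100%.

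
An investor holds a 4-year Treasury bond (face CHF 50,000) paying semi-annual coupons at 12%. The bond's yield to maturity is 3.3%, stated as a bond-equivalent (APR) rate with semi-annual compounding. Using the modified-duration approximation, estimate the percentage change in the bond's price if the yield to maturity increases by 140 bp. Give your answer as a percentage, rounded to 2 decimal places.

Periodic yield y = 0.0165. Modified duration first:
  t   CF        PV=CF/(1+0.0165)^t    t·PV
  1     3,000.00     2,951.3035     2,951.3035
  2     3,000.00     2,903.3974     5,806.7949
  3     3,000.00     2,856.2690     8,568.8070
  4     3,000.00     2,809.9056    11,239.6222
  5     3,000.00     2,764.2947    13,821.4735
  6     3,000.00     2,719.4242    16,316.5452
  7     3,000.00     2,675.2820    18,726.9743
  8    53,000.00    46,496.1299   371,969.0391
  Σ                 66,176.0063   449,400.5595
P = 66,176.0063; D_Mac = 6.79099 half-year periods = 3.39549 yrs; D_mod = 3.39549/(1+0.0165) = 3.34038 yrs.
ΔP/P ≈ -D_mod · Δy = -3.34038 × (+0.014) = -0.046765 = -4.6765%.

-4.68%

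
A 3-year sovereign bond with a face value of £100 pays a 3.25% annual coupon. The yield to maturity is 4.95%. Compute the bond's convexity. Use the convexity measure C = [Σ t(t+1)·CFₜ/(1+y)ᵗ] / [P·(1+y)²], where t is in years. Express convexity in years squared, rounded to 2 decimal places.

With y = 0.0495:
  t   CF        PV=CF/(1+0.0495)^t    t·PV        t(t+1)·PV
  1         3.25         3.0967         3.0967           6.1934
  2         3.25         2.9507         5.9013          17.7039
  3       103.25        89.3188       267.9563       1,071.8252
  Σ                     95.3661       276.9543       1,095.7226
P = 95.3661.
Convexity = Σ t(t+1)·PV / [P·(1+y)²] = 1,095.7226 / (95.3661 × 1.101450) = 10.43137.

10.43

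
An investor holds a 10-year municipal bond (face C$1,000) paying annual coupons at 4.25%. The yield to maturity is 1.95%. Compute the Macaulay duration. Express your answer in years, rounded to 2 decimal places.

8.52 years

Periodic yield y = 0.0195. Discount each cash flow and weight by its year:
  t   CF        PV=CF/(1+0.0195)^t    t·PV
  1        42.50        41.6871        41.6871
  2        42.50        40.8898        81.7795
  3        42.50        40.1077       120.3230
  4        42.50        39.3405       157.3620
  5        42.50        38.5880       192.9402
  6        42.50        37.8500       227.0998
  7        42.50        37.1260       259.8821
  8        42.50        36.4159       291.3272
  9        42.50        35.7194       321.4744
  10    1,042.50       859.4166     8,594.1665
  Σ                  1,207.1410    10,288.0418
Price P = Σ PV = 1,207.1410.
Macaulay duration = Σ(t·PV) / P = 10,288.0418 / 1,207.1410 = 8.52265 years.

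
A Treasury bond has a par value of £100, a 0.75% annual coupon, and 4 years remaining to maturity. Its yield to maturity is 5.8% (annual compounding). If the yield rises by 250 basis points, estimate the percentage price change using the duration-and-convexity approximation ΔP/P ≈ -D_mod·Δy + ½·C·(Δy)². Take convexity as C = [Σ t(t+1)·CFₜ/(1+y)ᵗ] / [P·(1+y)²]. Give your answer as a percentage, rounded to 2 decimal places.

With y = 0.058:
  t   CF        PV=CF/(1+0.058)^t    t·PV        t(t+1)·PV
  1         0.75         0.7089         0.7089           1.4178
  2         0.75         0.6700         1.3400           4.0201
  3         0.75         0.6333         1.8999           7.5995
  4       100.75        80.4086       321.6343       1,608.1716
  Σ                     82.4208       325.5831       1,621.2090
P = 82.4208; D_Mac = 3.95026 yrs; D_mod = 3.73370 yrs; C = 17.57239.
Duration effect: -3.73370 × (+0.025) = -0.093343
Convexity effect: 0.5 × 17.57239 × (0.025)² = +0.0054914
ΔP/P ≈ -0.093343 + 0.0054914 = -0.087851 = -8.7851%.

-8.79%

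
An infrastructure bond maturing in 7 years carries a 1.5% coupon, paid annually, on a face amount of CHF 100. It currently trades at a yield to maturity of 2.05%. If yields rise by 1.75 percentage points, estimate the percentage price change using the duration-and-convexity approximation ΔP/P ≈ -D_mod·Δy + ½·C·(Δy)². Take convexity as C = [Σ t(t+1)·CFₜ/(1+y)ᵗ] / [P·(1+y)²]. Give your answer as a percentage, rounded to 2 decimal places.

-10.70%

With y = 0.0205:
  t   CF        PV=CF/(1+0.0205)^t    t·PV        t(t+1)·PV
  1         1.50         1.4699         1.4699           2.9397
  2         1.50         1.4403         2.8807           8.6420
  3         1.50         1.4114         4.2342          16.9369
  4         1.50         1.3831         5.5322          27.6611
  5         1.50         1.3553         6.7764          40.6581
  6         1.50         1.3280         7.9683          55.7779
  7       101.50        88.0592       616.4147       4,931.3180
  Σ                     96.4472       645.2764       5,083.9338
P = 96.4472; D_Mac = 6.69046 yrs; D_mod = 6.55606 yrs; C = 50.61556.
Duration effect: -6.55606 × (+0.0175) = -0.114731
Convexity effect: 0.5 × 50.61556 × (0.0175)² = +0.0077505
ΔP/P ≈ -0.114731 + 0.0077505 = -0.106981 = -10.6981%.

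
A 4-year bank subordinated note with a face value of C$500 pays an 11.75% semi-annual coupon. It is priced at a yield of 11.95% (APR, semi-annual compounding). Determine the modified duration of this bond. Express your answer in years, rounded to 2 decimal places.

Periodic yield y = 0.05975. First find Macaulay duration:
  t   CF        PV=CF/(1+0.05975)^t    t·PV
  1       29.375        27.7188        27.7188
  2       29.375        26.1560        52.3120
  3       29.375        24.6813        74.0438
  4       29.375        23.2897        93.1589
  5       29.375        21.9766       109.8831
  6       29.375        20.7375       124.4253
  7       29.375        19.5683       136.9784
  8      529.375       332.7638     2,662.1101
  Σ                    496.8920     3,280.6302
P = 496.8920; Macaulay duration = 3,280.6302 / 496.8920 = 6.60230 half-year periods = 3.30115 years.
Modified duration = D_Mac / (1 + y) = 3.30115 / 1.05975 = 3.11503 years.

3.12 years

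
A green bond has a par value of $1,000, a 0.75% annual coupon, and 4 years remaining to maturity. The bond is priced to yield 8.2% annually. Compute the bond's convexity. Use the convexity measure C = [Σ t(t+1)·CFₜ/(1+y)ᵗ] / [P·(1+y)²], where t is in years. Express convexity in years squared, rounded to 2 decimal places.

16.79

With y = 0.082:
  t   CF        PV=CF/(1+0.082)^t    t·PV        t(t+1)·PV
  1         7.50         6.9316         6.9316          13.8632
  2         7.50         6.4063        12.8126          38.4378
  3         7.50         5.9208        17.7624          71.0495
  4     1,007.50       735.0824     2,940.3295      14,701.6476
  Σ                    754.3411     2,977.8361      14,824.9980
P = 754.3411.
Convexity = Σ t(t+1)·PV / [P·(1+y)²] = 14,824.9980 / (754.3411 × 1.170724) = 16.78697.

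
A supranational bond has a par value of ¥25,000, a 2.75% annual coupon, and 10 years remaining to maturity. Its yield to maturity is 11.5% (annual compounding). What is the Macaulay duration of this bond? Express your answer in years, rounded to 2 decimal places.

8.28 years

Periodic yield y = 0.115. Discount each cash flow and weight by its year:
  t   CF        PV=CF/(1+0.115)^t    t·PV
  1       687.50       616.5919       616.5919
  2       687.50       552.9972     1,105.9945
  3       687.50       495.9617     1,487.8850
  4       687.50       444.8087     1,779.2346
  5       687.50       398.9315     1,994.6577
  6       687.50       357.7861     2,146.7168
  7       687.50       320.8844     2,246.1909
  8       687.50       287.7887     2,302.3097
  9       687.50       258.1065     2,322.9583
  10   25,687.50     8,649.1447    86,491.4475
  Σ                 12,383.0015   102,493.9869
Price P = Σ PV = 12,383.0015.
Macaulay duration = Σ(t·PV) / P = 102,493.9869 / 12,383.0015 = 8.27699 years.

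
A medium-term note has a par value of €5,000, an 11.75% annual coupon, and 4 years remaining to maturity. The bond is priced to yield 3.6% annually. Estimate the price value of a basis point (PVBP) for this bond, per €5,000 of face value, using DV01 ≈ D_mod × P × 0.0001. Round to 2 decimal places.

Periodic yield y = 0.036.
  t   CF        PV=CF/(1+0.036)^t    t·PV
  1       587.50       567.0849       567.0849
  2       587.50       547.3793     1,094.7586
  3       587.50       528.3584     1,585.0752
  4     5,587.50     4,850.4107    19,401.6429
  Σ                  6,493.2333    22,648.5615
P = 6,493.2333; D_Mac = 3.48803 yrs; D_mod = 3.36682 yrs.
DV01 ≈ 3.36682 × 6,493.2333 × 0.0001 = 2.186155.

€2.19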